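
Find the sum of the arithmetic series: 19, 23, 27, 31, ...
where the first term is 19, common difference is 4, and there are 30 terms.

Sₙ = n/2 × (first + last)
Last term = a + (n-1)d = 19 + (30-1)×4 = 135
S_30 = 30/2 × (19 + 135)
S_30 = 30/2 × 154 = 2310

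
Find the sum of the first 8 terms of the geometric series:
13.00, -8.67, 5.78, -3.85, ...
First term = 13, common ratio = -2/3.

Sₙ = a(1 - rⁿ) / (1 - r)
S_8 = 13(1 - (-2/3)^8) / (1 - (-2/3))
S_8 = 13(1 - (256/6561)) / (5/3)
S_8 = 16393/2187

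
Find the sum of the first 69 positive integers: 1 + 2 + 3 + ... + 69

Formula: ∑k = n(n+1)/2
= 69×70/2
= 4830/2
= 2415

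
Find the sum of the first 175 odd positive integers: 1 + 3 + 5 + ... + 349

Sum of first n odd numbers = n²
= 175²
= 30625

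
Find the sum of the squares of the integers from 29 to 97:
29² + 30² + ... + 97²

Use ∑_{k=1}^{n} k² = n(n+1)(2n+1)/6, then subtract the first 28 terms.
∑_{k=1}^{97} k² = 97×98×195/6 = 308945
∑_{k=1}^{28} k² = 28×29×57/6 = 7714
∑_{k=29}^{97} k² = 308945 - 7714 = 301231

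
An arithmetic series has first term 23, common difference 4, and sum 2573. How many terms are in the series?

Using S = n/2 × [2a + (n-1)d]
2573 = n/2 × [2(23) + (n-1)(4)]
2573 = n/2 × [46 + 4n - 4]
5146 = n × [42 + 4n]
4n² + (42)n - 5146 = 0
Discriminant: Δ = (42)² - 4(4)(-5146) = 1764 + 82336 = 84100
√Δ = 290
n = [-(42) + √Δ] / (2·4) = (-42 + 290) / 8 = 248 / 8 = 31
(The negative root is discarded since n must be a positive integer.)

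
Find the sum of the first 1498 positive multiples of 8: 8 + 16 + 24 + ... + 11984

Factor out 8: = 8(1 + 2 + ... + 1498) = 8 × n(n+1)/2
= 8 × 1498×1499/2
= 8 × 1122751
= 8982008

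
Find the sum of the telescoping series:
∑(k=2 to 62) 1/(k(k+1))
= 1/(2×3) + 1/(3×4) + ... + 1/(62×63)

Partial fractions: 1/(k(k+1)) = 1/k - 1/(k+1)
The series telescopes:
= (1/2 - 1/3) + (1/3 - 1/4) + ... + (1/62 - 1/63)
= 1/2 - 1/63
= 61/126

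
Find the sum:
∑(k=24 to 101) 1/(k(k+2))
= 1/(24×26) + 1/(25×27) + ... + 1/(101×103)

Partial fractions: 1/(k(k+2)) = (1/2)[1/k - 1/(k+2)]
Telescoping leaves the first two and last two terms:
= (1/2)[1/24 + 1/25 - 1/102 - 1/103]
= 65299/2101200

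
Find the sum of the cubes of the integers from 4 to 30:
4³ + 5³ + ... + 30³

Use ∑_{k=1}^{n} k³ = [n(n+1)/2]², then subtract the first 3 terms.
∑_{k=1}^{30} k³ = [30×31/2]² = 465² = 216225
∑_{k=1}^{3} k³ = [3×4/2]² = 6² = 36
∑_{k=4}^{30} k³ = 216225 - 36 = 216189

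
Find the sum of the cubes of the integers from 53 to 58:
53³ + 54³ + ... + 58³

Use ∑_{k=1}^{n} k³ = [n(n+1)/2]², then subtract the first 52 terms.
∑_{k=1}^{58} k³ = [58×59/2]² = 1711² = 2927521
∑_{k=1}^{52} k³ = [52×53/2]² = 1378² = 1898884
∑_{k=53}^{58} k³ = 2927521 - 1898884 = 1028637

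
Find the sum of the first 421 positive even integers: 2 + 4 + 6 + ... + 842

Sum of first n even numbers = n(n+1)
= 421×422
= 177662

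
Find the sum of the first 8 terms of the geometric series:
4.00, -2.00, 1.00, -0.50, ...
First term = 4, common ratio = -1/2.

Sₙ = a(1 - rⁿ) / (1 - r)
S_8 = 4(1 - (-1/2)^8) / (1 - (-1/2))
S_8 = 4(1 - (1/256)) / (3/2)
S_8 = 85/32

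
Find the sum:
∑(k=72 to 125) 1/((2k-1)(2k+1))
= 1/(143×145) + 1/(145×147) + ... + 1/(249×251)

Partial fractions: 1/((2k-1)(2k+1)) = (1/2)[1/(2k-1) - 1/(2k+1)]
The series telescopes:
= (1/2)[1/143 - 1/251]
= 54/35893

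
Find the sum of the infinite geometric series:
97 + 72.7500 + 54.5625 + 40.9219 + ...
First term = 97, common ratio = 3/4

For |r| < 1, S = a / (1 - r)
S = 97 / (1 - (3/4))
S = 97 / (1/4)
S = 388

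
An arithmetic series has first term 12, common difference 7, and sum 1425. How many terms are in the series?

Using S = n/2 × [2a + (n-1)d]
1425 = n/2 × [2(12) + (n-1)(7)]
1425 = n/2 × [24 + 7n - 7]
2850 = n × [17 + 7n]
7n² + (17)n - 2850 = 0
Discriminant: Δ = (17)² - 4(7)(-2850) = 289 + 79800 = 80089
√Δ = 283
n = [-(17) + √Δ] / (2·7) = (-17 + 283) / 14 = 266 / 14 = 19
(The negative root is discarded since n must be a positive integer.)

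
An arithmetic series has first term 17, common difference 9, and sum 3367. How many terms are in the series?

Using S = n/2 × [2a + (n-1)d]
3367 = n/2 × [2(17) + (n-1)(9)]
3367 = n/2 × [34 + 9n - 9]
6734 = n × [25 + 9n]
9n² + (25)n - 6734 = 0
Discriminant: Δ = (25)² - 4(9)(-6734) = 625 + 242424 = 243049
√Δ = 493
n = [-(25) + √Δ] / (2·9) = (-25 + 493) / 18 = 468 / 18 = 26
(The negative root is discarded since n must be a positive integer.)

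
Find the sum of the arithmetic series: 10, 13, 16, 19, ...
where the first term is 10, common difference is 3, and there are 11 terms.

Sₙ = n/2 × (first + last)
Last term = a + (n-1)d = 10 + (11-1)×3 = 40
S_11 = 11/2 × (10 + 40)
S_11 = 11/2 × 50 = 275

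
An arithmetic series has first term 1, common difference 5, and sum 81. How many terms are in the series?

Using S = n/2 × [2a + (n-1)d]
81 = n/2 × [2(1) + (n-1)(5)]
81 = n/2 × [2 + 5n - 5]
162 = n × [-3 + 5n]
5n² + (-3)n - 162 = 0
Discriminant: Δ = (-3)² - 4(5)(-162) = 9 + 3240 = 3249
√Δ = 57
n = [-(-3) + √Δ] / (2·5) = (3 + 57) / 10 = 60 / 10 = 6
(The negative root is discarded since n must be a positive integer.)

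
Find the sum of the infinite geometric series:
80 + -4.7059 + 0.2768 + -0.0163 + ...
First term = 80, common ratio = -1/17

For |r| < 1, S = a / (1 - r)
S = 80 / (1 - (-1/17))
S = 80 / (18/17)
S = 680/9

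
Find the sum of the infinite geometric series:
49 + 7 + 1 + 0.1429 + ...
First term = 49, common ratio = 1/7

For |r| < 1, S = a / (1 - r)
S = 49 / (1 - (1/7))
S = 49 / (6/7)
S = 343/6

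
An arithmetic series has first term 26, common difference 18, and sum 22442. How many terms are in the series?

Using S = n/2 × [2a + (n-1)d]
22442 = n/2 × [2(26) + (n-1)(18)]
22442 = n/2 × [52 + 18n - 18]
44884 = n × [34 + 18n]
18n² + (34)n - 44884 = 0
Discriminant: Δ = (34)² - 4(18)(-44884) = 1156 + 3231648 = 3232804
√Δ = 1798
n = [-(34) + √Δ] / (2·18) = (-34 + 1798) / 36 = 1764 / 36 = 49
(The negative root is discarded since n must be a positive integer.)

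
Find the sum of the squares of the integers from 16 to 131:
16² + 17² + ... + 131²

Use ∑_{k=1}^{n} k² = n(n+1)(2n+1)/6, then subtract the first 15 terms.
∑_{k=1}^{131} k² = 131×132×263/6 = 757966
∑_{k=1}^{15} k² = 15×16×31/6 = 1240
∑_{k=16}^{131} k² = 757966 - 1240 = 756726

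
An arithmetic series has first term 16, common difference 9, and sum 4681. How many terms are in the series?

Using S = n/2 × [2a + (n-1)d]
4681 = n/2 × [2(16) + (n-1)(9)]
4681 = n/2 × [32 + 9n - 9]
9362 = n × [23 + 9n]
9n² + (23)n - 9362 = 0
Discriminant: Δ = (23)² - 4(9)(-9362) = 529 + 337032 = 337561
√Δ = 581
n = [-(23) + √Δ] / (2·9) = (-23 + 581) / 18 = 558 / 18 = 31
(The negative root is discarded since n must be a positive integer.)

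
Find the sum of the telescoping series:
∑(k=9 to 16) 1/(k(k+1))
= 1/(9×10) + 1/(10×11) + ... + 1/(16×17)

Partial fractions: 1/(k(k+1)) = 1/k - 1/(k+1)
The series telescopes:
= (1/9 - 1/10) + (1/10 - 1/11) + ... + (1/16 - 1/17)
= 1/9 - 1/17
= 8/153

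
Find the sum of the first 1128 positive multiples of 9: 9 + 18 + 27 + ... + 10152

Factor out 9: = 9(1 + 2 + ... + 1128) = 9 × n(n+1)/2
= 9 × 1128×1129/2
= 9 × 636756
= 5730804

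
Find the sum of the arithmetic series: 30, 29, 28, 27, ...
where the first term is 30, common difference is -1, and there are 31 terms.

Sₙ = n/2 × (first + last)
Last term = a + (n-1)d = 30 + (31-1)×(-1) = 0
S_31 = 31/2 × (30 + 0)
S_31 = 31/2 × 30 = 465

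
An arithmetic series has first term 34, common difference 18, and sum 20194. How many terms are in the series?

Using S = n/2 × [2a + (n-1)d]
20194 = n/2 × [2(34) + (n-1)(18)]
20194 = n/2 × [68 + 18n - 18]
40388 = n × [50 + 18n]
18n² + (50)n - 40388 = 0
Discriminant: Δ = (50)² - 4(18)(-40388) = 2500 + 2907936 = 2910436
√Δ = 1706
n = [-(50) + √Δ] / (2·18) = (-50 + 1706) / 36 = 1656 / 36 = 46
(The negative root is discarded since n must be a positive integer.)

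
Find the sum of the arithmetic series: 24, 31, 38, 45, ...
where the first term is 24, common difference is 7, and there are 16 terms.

Sₙ = n/2 × (first + last)
Last term = a + (n-1)d = 24 + (16-1)×7 = 129
S_16 = 16/2 × (24 + 129)
S_16 = 16/2 × 153 = 1224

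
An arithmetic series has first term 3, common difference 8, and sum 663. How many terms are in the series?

Using S = n/2 × [2a + (n-1)d]
663 = n/2 × [2(3) + (n-1)(8)]
663 = n/2 × [6 + 8n - 8]
1326 = n × [-2 + 8n]
8n² + (-2)n - 1326 = 0
Discriminant: Δ = (-2)² - 4(8)(-1326) = 4 + 42432 = 42436
√Δ = 206
n = [-(-2) + √Δ] / (2·8) = (2 + 206) / 16 = 208 / 16 = 13
(The negative root is discarded since n must be a positive integer.)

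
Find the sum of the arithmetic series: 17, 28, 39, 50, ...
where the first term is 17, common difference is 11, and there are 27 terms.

Sₙ = n/2 × (first + last)
Last term = a + (n-1)d = 17 + (27-1)×11 = 303
S_27 = 27/2 × (17 + 303)
S_27 = 27/2 × 320 = 4320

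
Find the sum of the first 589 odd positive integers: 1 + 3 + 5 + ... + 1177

Sum of first n odd numbers = n²
= 589²
= 346921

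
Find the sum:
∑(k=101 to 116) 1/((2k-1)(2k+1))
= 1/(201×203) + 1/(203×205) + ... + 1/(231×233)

Partial fractions: 1/((2k-1)(2k+1)) = (1/2)[1/(2k-1) - 1/(2k+1)]
The series telescopes:
= (1/2)[1/201 - 1/233]
= 16/46833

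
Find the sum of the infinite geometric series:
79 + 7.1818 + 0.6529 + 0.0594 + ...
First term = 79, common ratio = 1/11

For |r| < 1, S = a / (1 - r)
S = 79 / (1 - (1/11))
S = 79 / (10/11)
S = 869/10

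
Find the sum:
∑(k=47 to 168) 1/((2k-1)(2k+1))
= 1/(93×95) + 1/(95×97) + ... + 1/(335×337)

Partial fractions: 1/((2k-1)(2k+1)) = (1/2)[1/(2k-1) - 1/(2k+1)]
The series telescopes:
= (1/2)[1/93 - 1/337]
= 122/31341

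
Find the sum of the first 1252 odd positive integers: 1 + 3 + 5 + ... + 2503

Sum of first n odd numbers = n²
= 1252²
= 1567504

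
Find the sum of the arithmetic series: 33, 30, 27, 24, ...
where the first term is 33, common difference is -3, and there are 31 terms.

Sₙ = n/2 × (first + last)
Last term = a + (n-1)d = 33 + (31-1)×(-3) = -57
S_31 = 31/2 × (33 + (-57))
S_31 = 31/2 × (-24) = -372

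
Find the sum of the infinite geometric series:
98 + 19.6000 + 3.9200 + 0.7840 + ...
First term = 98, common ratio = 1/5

For |r| < 1, S = a / (1 - r)
S = 98 / (1 - (1/5))
S = 98 / (4/5)
S = 245/2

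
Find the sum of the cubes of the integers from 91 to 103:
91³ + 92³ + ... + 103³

Use ∑_{k=1}^{n} k³ = [n(n+1)/2]², then subtract the first 90 terms.
∑_{k=1}^{103} k³ = [103×104/2]² = 5356² = 28686736
∑_{k=1}^{90} k³ = [90×91/2]² = 4095² = 16769025
∑_{k=91}^{103} k³ = 28686736 - 16769025 = 11917711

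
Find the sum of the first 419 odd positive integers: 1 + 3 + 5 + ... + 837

Sum of first n odd numbers = n²
= 419²
= 175561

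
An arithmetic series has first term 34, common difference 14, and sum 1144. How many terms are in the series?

Using S = n/2 × [2a + (n-1)d]
1144 = n/2 × [2(34) + (n-1)(14)]
1144 = n/2 × [68 + 14n - 14]
2288 = n × [54 + 14n]
14n² + (54)n - 2288 = 0
Discriminant: Δ = (54)² - 4(14)(-2288) = 2916 + 128128 = 131044
√Δ = 362
n = [-(54) + √Δ] / (2·14) = (-54 + 362) / 28 = 308 / 28 = 11
(The negative root is discarded since n must be a positive integer.)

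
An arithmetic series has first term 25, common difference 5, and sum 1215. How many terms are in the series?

Using S = n/2 × [2a + (n-1)d]
1215 = n/2 × [2(25) + (n-1)(5)]
1215 = n/2 × [50 + 5n - 5]
2430 = n × [45 + 5n]
5n² + (45)n - 2430 = 0
Discriminant: Δ = (45)² - 4(5)(-2430) = 2025 + 48600 = 50625
√Δ = 225
n = [-(45) + √Δ] / (2·5) = (-45 + 225) / 10 = 180 / 10 = 18
(The negative root is discarded since n must be a positive integer.)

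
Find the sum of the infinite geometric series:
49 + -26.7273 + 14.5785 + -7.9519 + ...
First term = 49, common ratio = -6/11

For |r| < 1, S = a / (1 - r)
S = 49 / (1 - (-6/11))
S = 49 / (17/11)
S = 539/17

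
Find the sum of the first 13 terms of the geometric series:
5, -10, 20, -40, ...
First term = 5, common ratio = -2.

Sₙ = a(1 - rⁿ) / (1 - r)
S_13 = 5(1 - (-2)^13) / (1 - (-2))
S_13 = 5(1 - (-8192)) / (3)
S_13 = 13655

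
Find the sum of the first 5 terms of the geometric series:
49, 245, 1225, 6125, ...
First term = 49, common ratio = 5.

Sₙ = a(1 - rⁿ) / (1 - r)
S_5 = 49(1 - 5^5) / (1 - 5)
S_5 = 49(1 - 3125) / (-4)
S_5 = 38269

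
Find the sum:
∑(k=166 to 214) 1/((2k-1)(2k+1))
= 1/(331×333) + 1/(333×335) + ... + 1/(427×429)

Partial fractions: 1/((2k-1)(2k+1)) = (1/2)[1/(2k-1) - 1/(2k+1)]
The series telescopes:
= (1/2)[1/331 - 1/429]
= 49/141999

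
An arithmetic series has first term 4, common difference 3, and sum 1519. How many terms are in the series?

Using S = n/2 × [2a + (n-1)d]
1519 = n/2 × [2(4) + (n-1)(3)]
1519 = n/2 × [8 + 3n - 3]
3038 = n × [5 + 3n]
3n² + (5)n - 3038 = 0
Discriminant: Δ = (5)² - 4(3)(-3038) = 25 + 36456 = 36481
√Δ = 191
n = [-(5) + √Δ] / (2·3) = (-5 + 191) / 6 = 186 / 6 = 31
(The negative root is discarded since n must be a positive integer.)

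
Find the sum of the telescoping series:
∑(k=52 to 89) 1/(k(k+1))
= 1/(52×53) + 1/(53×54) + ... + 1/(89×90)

Partial fractions: 1/(k(k+1)) = 1/k - 1/(k+1)
The series telescopes:
= (1/52 - 1/53) + (1/53 - 1/54) + ... + (1/89 - 1/90)
= 1/52 - 1/90
= 19/2340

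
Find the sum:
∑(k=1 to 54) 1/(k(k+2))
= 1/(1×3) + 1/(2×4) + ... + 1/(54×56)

Partial fractions: 1/(k(k+2)) = (1/2)[1/k - 1/(k+2)]
Telescoping leaves the first two and last two terms:
= (1/2)[1/1 + 1/2 - 1/55 - 1/56]
= 4509/6160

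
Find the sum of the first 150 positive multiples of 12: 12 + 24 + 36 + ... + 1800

Factor out 12: = 12(1 + 2 + ... + 150) = 12 × n(n+1)/2
= 12 × 150×151/2
= 12 × 11325
= 135900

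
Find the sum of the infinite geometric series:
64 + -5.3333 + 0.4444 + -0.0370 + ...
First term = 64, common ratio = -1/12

For |r| < 1, S = a / (1 - r)
S = 64 / (1 - (-1/12))
S = 64 / (13/12)
S = 768/13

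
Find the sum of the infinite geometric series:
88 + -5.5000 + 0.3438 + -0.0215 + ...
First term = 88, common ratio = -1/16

For |r| < 1, S = a / (1 - r)
S = 88 / (1 - (-1/16))
S = 88 / (17/16)
S = 1408/17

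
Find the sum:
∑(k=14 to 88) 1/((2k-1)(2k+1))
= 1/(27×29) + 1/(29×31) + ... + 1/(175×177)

Partial fractions: 1/((2k-1)(2k+1)) = (1/2)[1/(2k-1) - 1/(2k+1)]
The series telescopes:
= (1/2)[1/27 - 1/177]
= 25/1593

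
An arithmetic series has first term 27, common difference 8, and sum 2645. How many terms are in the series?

Using S = n/2 × [2a + (n-1)d]
2645 = n/2 × [2(27) + (n-1)(8)]
2645 = n/2 × [54 + 8n - 8]
5290 = n × [46 + 8n]
8n² + (46)n - 5290 = 0
Discriminant: Δ = (46)² - 4(8)(-5290) = 2116 + 169280 = 171396
√Δ = 414
n = [-(46) + √Δ] / (2·8) = (-46 + 414) / 16 = 368 / 16 = 23
(The negative root is discarded since n must be a positive integer.)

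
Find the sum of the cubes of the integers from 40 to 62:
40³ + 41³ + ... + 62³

Use ∑_{k=1}^{n} k³ = [n(n+1)/2]², then subtract the first 39 terms.
∑_{k=1}^{62} k³ = [62×63/2]² = 1953² = 3814209
∑_{k=1}^{39} k³ = [39×40/2]² = 780² = 608400
∑_{k=40}^{62} k³ = 3814209 - 608400 = 3205809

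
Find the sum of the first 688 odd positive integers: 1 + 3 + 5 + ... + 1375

Sum of first n odd numbers = n²
= 688²
= 473344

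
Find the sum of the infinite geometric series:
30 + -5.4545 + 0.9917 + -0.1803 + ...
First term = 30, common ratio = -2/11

For |r| < 1, S = a / (1 - r)
S = 30 / (1 - (-2/11))
S = 30 / (13/11)
S = 330/13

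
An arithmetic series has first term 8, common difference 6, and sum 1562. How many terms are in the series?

Using S = n/2 × [2a + (n-1)d]
1562 = n/2 × [2(8) + (n-1)(6)]
1562 = n/2 × [16 + 6n - 6]
3124 = n × [10 + 6n]
6n² + (10)n - 3124 = 0
Discriminant: Δ = (10)² - 4(6)(-3124) = 100 + 74976 = 75076
√Δ = 274
n = [-(10) + √Δ] / (2·6) = (-10 + 274) / 12 = 264 / 12 = 22
(The negative root is discarded since n must be a positive integer.)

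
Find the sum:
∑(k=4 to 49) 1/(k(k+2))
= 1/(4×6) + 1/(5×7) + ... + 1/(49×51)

Partial fractions: 1/(k(k+2)) = (1/2)[1/k - 1/(k+2)]
Telescoping leaves the first two and last two terms:
= (1/2)[1/4 + 1/5 - 1/50 - 1/51]
= 2093/10200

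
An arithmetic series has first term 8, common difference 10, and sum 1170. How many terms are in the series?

Using S = n/2 × [2a + (n-1)d]
1170 = n/2 × [2(8) + (n-1)(10)]
1170 = n/2 × [16 + 10n - 10]
2340 = n × [6 + 10n]
10n² + (6)n - 2340 = 0
Discriminant: Δ = (6)² - 4(10)(-2340) = 36 + 93600 = 93636
√Δ = 306
n = [-(6) + √Δ] / (2·10) = (-6 + 306) / 20 = 300 / 20 = 15
(The negative root is discarded since n must be a positive integer.)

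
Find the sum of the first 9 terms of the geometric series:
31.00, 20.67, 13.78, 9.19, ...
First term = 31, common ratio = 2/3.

Sₙ = a(1 - rⁿ) / (1 - r)
S_9 = 31(1 - (2/3)^9) / (1 - (2/3))
S_9 = 31(1 - (512/19683)) / (1/3)
S_9 = 594301/6561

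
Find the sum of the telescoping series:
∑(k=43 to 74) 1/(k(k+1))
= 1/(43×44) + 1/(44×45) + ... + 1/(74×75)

Partial fractions: 1/(k(k+1)) = 1/k - 1/(k+1)
The series telescopes:
= (1/43 - 1/44) + (1/44 - 1/45) + ... + (1/74 - 1/75)
= 1/43 - 1/75
= 32/3225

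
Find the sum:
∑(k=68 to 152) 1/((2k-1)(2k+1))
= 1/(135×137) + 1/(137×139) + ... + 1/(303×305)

Partial fractions: 1/((2k-1)(2k+1)) = (1/2)[1/(2k-1) - 1/(2k+1)]
The series telescopes:
= (1/2)[1/135 - 1/305]
= 17/8235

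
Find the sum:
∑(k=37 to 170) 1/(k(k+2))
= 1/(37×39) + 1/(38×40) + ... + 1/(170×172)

Partial fractions: 1/(k(k+2)) = (1/2)[1/k - 1/(k+2)]
Telescoping leaves the first two and last two terms:
= (1/2)[1/37 + 1/38 - 1/171 - 1/172]
= 45359/2176488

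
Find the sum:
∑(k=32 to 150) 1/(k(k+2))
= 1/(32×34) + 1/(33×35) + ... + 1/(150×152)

Partial fractions: 1/(k(k+2)) = (1/2)[1/k - 1/(k+2)]
Telescoping leaves the first two and last two terms:
= (1/2)[1/32 + 1/33 - 1/151 - 1/152]
= 146489/6059328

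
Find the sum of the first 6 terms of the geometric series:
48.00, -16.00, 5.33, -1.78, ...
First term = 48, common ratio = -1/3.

Sₙ = a(1 - rⁿ) / (1 - r)
S_6 = 48(1 - (-1/3)^6) / (1 - (-1/3))
S_6 = 48(1 - (1/729)) / (4/3)
S_6 = 2912/81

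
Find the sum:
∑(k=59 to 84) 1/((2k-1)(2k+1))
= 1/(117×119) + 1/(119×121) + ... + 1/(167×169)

Partial fractions: 1/((2k-1)(2k+1)) = (1/2)[1/(2k-1) - 1/(2k+1)]
The series telescopes:
= (1/2)[1/117 - 1/169]
= 2/1521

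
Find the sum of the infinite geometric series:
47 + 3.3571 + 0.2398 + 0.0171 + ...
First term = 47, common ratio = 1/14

For |r| < 1, S = a / (1 - r)
S = 47 / (1 - (1/14))
S = 47 / (13/14)
S = 658/13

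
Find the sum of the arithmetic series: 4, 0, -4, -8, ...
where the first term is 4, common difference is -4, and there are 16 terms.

Sₙ = n/2 × (first + last)
Last term = a + (n-1)d = 4 + (16-1)×(-4) = -56
S_16 = 16/2 × (4 + (-56))
S_16 = 16/2 × (-52) = -416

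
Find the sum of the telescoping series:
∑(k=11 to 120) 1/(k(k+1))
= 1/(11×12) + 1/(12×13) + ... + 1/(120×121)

Partial fractions: 1/(k(k+1)) = 1/k - 1/(k+1)
The series telescopes:
= (1/11 - 1/12) + (1/12 - 1/13) + ... + (1/120 - 1/121)
= 1/11 - 1/121
= 10/121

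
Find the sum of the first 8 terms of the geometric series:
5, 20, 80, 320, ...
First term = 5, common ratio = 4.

Sₙ = a(1 - rⁿ) / (1 - r)
S_8 = 5(1 - 4^8) / (1 - 4)
S_8 = 5(1 - 65536) / (-3)
S_8 = 109225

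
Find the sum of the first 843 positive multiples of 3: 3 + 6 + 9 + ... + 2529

Factor out 3: = 3(1 + 2 + ... + 843) = 3 × n(n+1)/2
= 3 × 843×844/2
= 3 × 355746
= 1067238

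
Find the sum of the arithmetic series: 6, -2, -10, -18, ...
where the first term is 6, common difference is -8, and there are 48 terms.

Sₙ = n/2 × (first + last)
Last term = a + (n-1)d = 6 + (48-1)×(-8) = -370
S_48 = 48/2 × (6 + (-370))
S_48 = 48/2 × (-364) = -8736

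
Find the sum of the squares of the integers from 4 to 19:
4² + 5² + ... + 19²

Use ∑_{k=1}^{n} k² = n(n+1)(2n+1)/6, then subtract the first 3 terms.
∑_{k=1}^{19} k² = 19×20×39/6 = 2470
∑_{k=1}^{3} k² = 3×4×7/6 = 14
∑_{k=4}^{19} k² = 2470 - 14 = 2456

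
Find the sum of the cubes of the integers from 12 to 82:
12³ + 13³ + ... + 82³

Use ∑_{k=1}^{n} k³ = [n(n+1)/2]², then subtract the first 11 terms.
∑_{k=1}^{82} k³ = [82×83/2]² = 3403² = 11580409
∑_{k=1}^{11} k³ = [11×12/2]² = 66² = 4356
∑_{k=12}^{82} k³ = 11580409 - 4356 = 11576053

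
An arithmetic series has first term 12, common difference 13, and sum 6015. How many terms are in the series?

Using S = n/2 × [2a + (n-1)d]
6015 = n/2 × [2(12) + (n-1)(13)]
6015 = n/2 × [24 + 13n - 13]
12030 = n × [11 + 13n]
13n² + (11)n - 12030 = 0
Discriminant: Δ = (11)² - 4(13)(-12030) = 121 + 625560 = 625681
√Δ = 791
n = [-(11) + √Δ] / (2·13) = (-11 + 791) / 26 = 780 / 26 = 30
(The negative root is discarded since n must be a positive integer.)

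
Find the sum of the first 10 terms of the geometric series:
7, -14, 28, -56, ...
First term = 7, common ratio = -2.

Sₙ = a(1 - rⁿ) / (1 - r)
S_10 = 7(1 - (-2)^10) / (1 - (-2))
S_10 = 7(1 - 1024) / (3)
S_10 = -2387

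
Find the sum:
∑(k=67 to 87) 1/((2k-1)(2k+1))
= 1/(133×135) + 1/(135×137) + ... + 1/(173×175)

Partial fractions: 1/((2k-1)(2k+1)) = (1/2)[1/(2k-1) - 1/(2k+1)]
The series telescopes:
= (1/2)[1/133 - 1/175]
= 3/3325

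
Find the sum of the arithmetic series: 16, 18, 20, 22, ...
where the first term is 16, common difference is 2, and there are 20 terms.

Sₙ = n/2 × (first + last)
Last term = a + (n-1)d = 16 + (20-1)×2 = 54
S_20 = 20/2 × (16 + 54)
S_20 = 20/2 × 70 = 700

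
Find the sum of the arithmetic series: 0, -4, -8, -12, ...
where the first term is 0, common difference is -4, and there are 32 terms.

Sₙ = n/2 × (first + last)
Last term = a + (n-1)d = 0 + (32-1)×(-4) = -124
S_32 = 32/2 × (0 + (-124))
S_32 = 32/2 × (-124) = -1984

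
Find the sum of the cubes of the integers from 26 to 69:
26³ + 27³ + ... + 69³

Use ∑_{k=1}^{n} k³ = [n(n+1)/2]², then subtract the first 25 terms.
∑_{k=1}^{69} k³ = [69×70/2]² = 2415² = 5832225
∑_{k=1}^{25} k³ = [25×26/2]² = 325² = 105625
∑_{k=26}^{69} k³ = 5832225 - 105625 = 5726600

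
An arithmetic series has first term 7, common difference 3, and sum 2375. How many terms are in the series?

Using S = n/2 × [2a + (n-1)d]
2375 = n/2 × [2(7) + (n-1)(3)]
2375 = n/2 × [14 + 3n - 3]
4750 = n × [11 + 3n]
3n² + (11)n - 4750 = 0
Discriminant: Δ = (11)² - 4(3)(-4750) = 121 + 57000 = 57121
√Δ = 239
n = [-(11) + √Δ] / (2·3) = (-11 + 239) / 6 = 228 / 6 = 38
(The negative root is discarded since n must be a positive integer.)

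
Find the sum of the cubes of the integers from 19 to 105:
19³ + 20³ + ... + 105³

Use ∑_{k=1}^{n} k³ = [n(n+1)/2]², then subtract the first 18 terms.
∑_{k=1}^{105} k³ = [105×106/2]² = 5565² = 30969225
∑_{k=1}^{18} k³ = [18×19/2]² = 171² = 29241
∑_{k=19}^{105} k³ = 30969225 - 29241 = 30939984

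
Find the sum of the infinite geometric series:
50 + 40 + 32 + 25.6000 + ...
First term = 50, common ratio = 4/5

For |r| < 1, S = a / (1 - r)
S = 50 / (1 - (4/5))
S = 50 / (1/5)
S = 250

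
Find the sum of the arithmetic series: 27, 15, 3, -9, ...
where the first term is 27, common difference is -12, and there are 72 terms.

Sₙ = n/2 × (first + last)
Last term = a + (n-1)d = 27 + (72-1)×(-12) = -825
S_72 = 72/2 × (27 + (-825))
S_72 = 72/2 × (-798) = -28728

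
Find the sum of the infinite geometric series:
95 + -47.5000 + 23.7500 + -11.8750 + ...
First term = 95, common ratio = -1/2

For |r| < 1, S = a / (1 - r)
S = 95 / (1 - (-1/2))
S = 95 / (3/2)
S = 190/3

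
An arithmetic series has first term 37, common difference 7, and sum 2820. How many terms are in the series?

Using S = n/2 × [2a + (n-1)d]
2820 = n/2 × [2(37) + (n-1)(7)]
2820 = n/2 × [74 + 7n - 7]
5640 = n × [67 + 7n]
7n² + (67)n - 5640 = 0
Discriminant: Δ = (67)² - 4(7)(-5640) = 4489 + 157920 = 162409
√Δ = 403
n = [-(67) + √Δ] / (2·7) = (-67 + 403) / 14 = 336 / 14 = 24
(The negative root is discarded since n must be a positive integer.)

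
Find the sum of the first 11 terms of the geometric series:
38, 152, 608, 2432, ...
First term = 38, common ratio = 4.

Sₙ = a(1 - rⁿ) / (1 - r)
S_11 = 38(1 - 4^11) / (1 - 4)
S_11 = 38(1 - 4194304) / (-3)
S_11 = 53127838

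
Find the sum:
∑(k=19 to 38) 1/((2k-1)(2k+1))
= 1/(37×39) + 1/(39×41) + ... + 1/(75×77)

Partial fractions: 1/((2k-1)(2k+1)) = (1/2)[1/(2k-1) - 1/(2k+1)]
The series telescopes:
= (1/2)[1/37 - 1/77]
= 20/2849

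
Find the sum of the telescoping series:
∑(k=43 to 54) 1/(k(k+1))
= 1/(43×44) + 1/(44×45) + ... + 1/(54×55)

Partial fractions: 1/(k(k+1)) = 1/k - 1/(k+1)
The series telescopes:
= (1/43 - 1/44) + (1/44 - 1/45) + ... + (1/54 - 1/55)
= 1/43 - 1/55
= 12/2365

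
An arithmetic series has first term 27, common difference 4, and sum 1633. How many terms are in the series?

Using S = n/2 × [2a + (n-1)d]
1633 = n/2 × [2(27) + (n-1)(4)]
1633 = n/2 × [54 + 4n - 4]
3266 = n × [50 + 4n]
4n² + (50)n - 3266 = 0
Discriminant: Δ = (50)² - 4(4)(-3266) = 2500 + 52256 = 54756
√Δ = 234
n = [-(50) + √Δ] / (2·4) = (-50 + 234) / 8 = 184 / 8 = 23
(The negative root is discarded since n must be a positive integer.)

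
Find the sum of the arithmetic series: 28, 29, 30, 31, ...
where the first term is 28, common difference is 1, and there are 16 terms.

Sₙ = n/2 × (first + last)
Last term = a + (n-1)d = 28 + (16-1)×1 = 43
S_16 = 16/2 × (28 + 43)
S_16 = 16/2 × 71 = 568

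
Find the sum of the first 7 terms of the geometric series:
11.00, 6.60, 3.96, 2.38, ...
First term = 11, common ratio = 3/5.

Sₙ = a(1 - rⁿ) / (1 - r)
S_7 = 11(1 - (3/5)^7) / (1 - (3/5))
S_7 = 11(1 - (2187/78125)) / (2/5)
S_7 = 417659/15625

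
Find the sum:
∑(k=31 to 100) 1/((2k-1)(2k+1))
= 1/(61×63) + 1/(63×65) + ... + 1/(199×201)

Partial fractions: 1/((2k-1)(2k+1)) = (1/2)[1/(2k-1) - 1/(2k+1)]
The series telescopes:
= (1/2)[1/61 - 1/201]
= 70/12261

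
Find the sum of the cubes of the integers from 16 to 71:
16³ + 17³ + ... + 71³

Use ∑_{k=1}^{n} k³ = [n(n+1)/2]², then subtract the first 15 terms.
∑_{k=1}^{71} k³ = [71×72/2]² = 2556² = 6533136
∑_{k=1}^{15} k³ = [15×16/2]² = 120² = 14400
∑_{k=16}^{71} k³ = 6533136 - 14400 = 6518736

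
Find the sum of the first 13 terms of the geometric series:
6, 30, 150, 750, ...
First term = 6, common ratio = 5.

Sₙ = a(1 - rⁿ) / (1 - r)
S_13 = 6(1 - 5^13) / (1 - 5)
S_13 = 6(1 - 1220703125) / (-4)
S_13 = 1831054686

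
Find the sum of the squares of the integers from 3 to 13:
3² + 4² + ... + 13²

Use ∑_{k=1}^{n} k² = n(n+1)(2n+1)/6, then subtract the first 2 terms.
∑_{k=1}^{13} k² = 13×14×27/6 = 819
∑_{k=1}^{2} k² = 2×3×5/6 = 5
∑_{k=3}^{13} k² = 819 - 5 = 814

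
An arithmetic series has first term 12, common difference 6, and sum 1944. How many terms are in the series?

Using S = n/2 × [2a + (n-1)d]
1944 = n/2 × [2(12) + (n-1)(6)]
1944 = n/2 × [24 + 6n - 6]
3888 = n × [18 + 6n]
6n² + (18)n - 3888 = 0
Discriminant: Δ = (18)² - 4(6)(-3888) = 324 + 93312 = 93636
√Δ = 306
n = [-(18) + √Δ] / (2·6) = (-18 + 306) / 12 = 288 / 12 = 24
(The negative root is discarded since n must be a positive integer.)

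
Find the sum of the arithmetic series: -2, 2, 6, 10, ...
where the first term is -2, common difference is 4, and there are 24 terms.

Sₙ = n/2 × (first + last)
Last term = a + (n-1)d = -2 + (24-1)×4 = 90
S_24 = 24/2 × (-2 + 90)
S_24 = 24/2 × 88 = 1056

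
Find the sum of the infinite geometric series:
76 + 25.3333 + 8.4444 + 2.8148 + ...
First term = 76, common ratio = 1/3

For |r| < 1, S = a / (1 - r)
S = 76 / (1 - (1/3))
S = 76 / (2/3)
S = 114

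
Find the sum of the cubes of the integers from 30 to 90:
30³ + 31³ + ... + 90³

Use ∑_{k=1}^{n} k³ = [n(n+1)/2]², then subtract the first 29 terms.
∑_{k=1}^{90} k³ = [90×91/2]² = 4095² = 16769025
∑_{k=1}^{29} k³ = [29×30/2]² = 435² = 189225
∑_{k=30}^{90} k³ = 16769025 - 189225 = 16579800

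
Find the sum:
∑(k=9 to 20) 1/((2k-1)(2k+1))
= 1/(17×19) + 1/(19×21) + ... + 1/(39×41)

Partial fractions: 1/((2k-1)(2k+1)) = (1/2)[1/(2k-1) - 1/(2k+1)]
The series telescopes:
= (1/2)[1/17 - 1/41]
= 12/697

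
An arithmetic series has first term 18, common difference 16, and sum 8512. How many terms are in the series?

Using S = n/2 × [2a + (n-1)d]
8512 = n/2 × [2(18) + (n-1)(16)]
8512 = n/2 × [36 + 16n - 16]
17024 = n × [20 + 16n]
16n² + (20)n - 17024 = 0
Discriminant: Δ = (20)² - 4(16)(-17024) = 400 + 1089536 = 1089936
√Δ = 1044
n = [-(20) + √Δ] / (2·16) = (-20 + 1044) / 32 = 1024 / 32 = 32
(The negative root is discarded since n must be a positive integer.)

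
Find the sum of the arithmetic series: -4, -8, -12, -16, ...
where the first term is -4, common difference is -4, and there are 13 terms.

Sₙ = n/2 × (first + last)
Last term = a + (n-1)d = -4 + (13-1)×(-4) = -52
S_13 = 13/2 × (-4 + (-52))
S_13 = 13/2 × (-56) = -364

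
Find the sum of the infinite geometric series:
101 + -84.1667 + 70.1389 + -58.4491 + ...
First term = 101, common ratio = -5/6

For |r| < 1, S = a / (1 - r)
S = 101 / (1 - (-5/6))
S = 101 / (11/6)
S = 606/11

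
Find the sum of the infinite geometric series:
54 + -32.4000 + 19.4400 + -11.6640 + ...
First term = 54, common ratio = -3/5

For |r| < 1, S = a / (1 - r)
S = 54 / (1 - (-3/5))
S = 54 / (8/5)
S = 135/4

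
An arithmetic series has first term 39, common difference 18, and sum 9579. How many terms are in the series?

Using S = n/2 × [2a + (n-1)d]
9579 = n/2 × [2(39) + (n-1)(18)]
9579 = n/2 × [78 + 18n - 18]
19158 = n × [60 + 18n]
18n² + (60)n - 19158 = 0
Discriminant: Δ = (60)² - 4(18)(-19158) = 3600 + 1379376 = 1382976
√Δ = 1176
n = [-(60) + √Δ] / (2·18) = (-60 + 1176) / 36 = 1116 / 36 = 31
(The negative root is discarded since n must be a positive integer.)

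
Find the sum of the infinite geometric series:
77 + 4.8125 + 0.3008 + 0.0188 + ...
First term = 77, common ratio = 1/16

For |r| < 1, S = a / (1 - r)
S = 77 / (1 - (1/16))
S = 77 / (15/16)
S = 1232/15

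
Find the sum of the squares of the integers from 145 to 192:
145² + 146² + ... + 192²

Use ∑_{k=1}^{n} k² = n(n+1)(2n+1)/6, then subtract the first 144 terms.
∑_{k=1}^{192} k² = 192×193×385/6 = 2377760
∑_{k=1}^{144} k² = 144×145×289/6 = 1005720
∑_{k=145}^{192} k² = 2377760 - 1005720 = 1372040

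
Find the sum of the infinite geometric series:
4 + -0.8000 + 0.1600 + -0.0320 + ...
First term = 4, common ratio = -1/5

For |r| < 1, S = a / (1 - r)
S = 4 / (1 - (-1/5))
S = 4 / (6/5)
S = 10/3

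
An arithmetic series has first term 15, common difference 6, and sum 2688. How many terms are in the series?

Using S = n/2 × [2a + (n-1)d]
2688 = n/2 × [2(15) + (n-1)(6)]
2688 = n/2 × [30 + 6n - 6]
5376 = n × [24 + 6n]
6n² + (24)n - 5376 = 0
Discriminant: Δ = (24)² - 4(6)(-5376) = 576 + 129024 = 129600
√Δ = 360
n = [-(24) + √Δ] / (2·6) = (-24 + 360) / 12 = 336 / 12 = 28
(The negative root is discarded since n must be a positive integer.)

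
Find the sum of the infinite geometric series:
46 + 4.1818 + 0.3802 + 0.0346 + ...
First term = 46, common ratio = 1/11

For |r| < 1, S = a / (1 - r)
S = 46 / (1 - (1/11))
S = 46 / (10/11)
S = 253/5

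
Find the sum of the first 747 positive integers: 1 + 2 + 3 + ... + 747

Formula: ∑k = n(n+1)/2
= 747×748/2
= 558756/2
= 279378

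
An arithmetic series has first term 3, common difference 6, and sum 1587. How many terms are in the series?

Using S = n/2 × [2a + (n-1)d]
1587 = n/2 × [2(3) + (n-1)(6)]
1587 = n/2 × [6 + 6n - 6]
3174 = n × [0 + 6n]
6n² + (0)n - 3174 = 0
Discriminant: Δ = (0)² - 4(6)(-3174) = 0 + 76176 = 76176
√Δ = 276
n = [-(0) + √Δ] / (2·6) = (0 + 276) / 12 = 276 / 12 = 23
(The negative root is discarded since n must be a positive integer.)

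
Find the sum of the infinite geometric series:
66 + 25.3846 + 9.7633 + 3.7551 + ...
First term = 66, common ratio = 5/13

For |r| < 1, S = a / (1 - r)
S = 66 / (1 - (5/13))
S = 66 / (8/13)
S = 429/4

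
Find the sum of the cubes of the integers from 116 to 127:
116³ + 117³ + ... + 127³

Use ∑_{k=1}^{n} k³ = [n(n+1)/2]², then subtract the first 115 terms.
∑_{k=1}^{127} k³ = [127×128/2]² = 8128² = 66064384
∑_{k=1}^{115} k³ = [115×116/2]² = 6670² = 44488900
∑_{k=116}^{127} k³ = 66064384 - 44488900 = 21575484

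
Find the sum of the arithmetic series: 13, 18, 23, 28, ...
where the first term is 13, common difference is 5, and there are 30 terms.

Sₙ = n/2 × (first + last)
Last term = a + (n-1)d = 13 + (30-1)×5 = 158
S_30 = 30/2 × (13 + 158)
S_30 = 30/2 × 171 = 2565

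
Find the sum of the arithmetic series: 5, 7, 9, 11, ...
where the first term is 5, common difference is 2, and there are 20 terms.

Sₙ = n/2 × (first + last)
Last term = a + (n-1)d = 5 + (20-1)×2 = 43
S_20 = 20/2 × (5 + 43)
S_20 = 20/2 × 48 = 480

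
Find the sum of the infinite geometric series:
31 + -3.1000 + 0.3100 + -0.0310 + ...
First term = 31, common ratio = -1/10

For |r| < 1, S = a / (1 - r)
S = 31 / (1 - (-1/10))
S = 31 / (11/10)
S = 310/11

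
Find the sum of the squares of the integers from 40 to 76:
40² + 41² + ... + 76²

Use ∑_{k=1}^{n} k² = n(n+1)(2n+1)/6, then subtract the first 39 terms.
∑_{k=1}^{76} k² = 76×77×153/6 = 149226
∑_{k=1}^{39} k² = 39×40×79/6 = 20540
∑_{k=40}^{76} k² = 149226 - 20540 = 128686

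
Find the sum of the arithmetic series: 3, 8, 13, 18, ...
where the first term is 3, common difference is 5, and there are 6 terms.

Sₙ = n/2 × (first + last)
Last term = a + (n-1)d = 3 + (6-1)×5 = 28
S_6 = 6/2 × (3 + 28)
S_6 = 6/2 × 31 = 93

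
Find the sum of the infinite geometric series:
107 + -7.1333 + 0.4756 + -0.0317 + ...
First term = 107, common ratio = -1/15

For |r| < 1, S = a / (1 - r)
S = 107 / (1 - (-1/15))
S = 107 / (16/15)
S = 1605/16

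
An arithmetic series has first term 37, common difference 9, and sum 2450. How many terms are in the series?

Using S = n/2 × [2a + (n-1)d]
2450 = n/2 × [2(37) + (n-1)(9)]
2450 = n/2 × [74 + 9n - 9]
4900 = n × [65 + 9n]
9n² + (65)n - 4900 = 0
Discriminant: Δ = (65)² - 4(9)(-4900) = 4225 + 176400 = 180625
√Δ = 425
n = [-(65) + √Δ] / (2·9) = (-65 + 425) / 18 = 360 / 18 = 20
(The negative root is discarded since n must be a positive integer.)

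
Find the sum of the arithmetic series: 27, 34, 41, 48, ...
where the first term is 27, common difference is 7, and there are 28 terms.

Sₙ = n/2 × (first + last)
Last term = a + (n-1)d = 27 + (28-1)×7 = 216
S_28 = 28/2 × (27 + 216)
S_28 = 28/2 × 243 = 3402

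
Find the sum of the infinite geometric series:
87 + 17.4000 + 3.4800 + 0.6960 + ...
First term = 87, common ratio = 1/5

For |r| < 1, S = a / (1 - r)
S = 87 / (1 - (1/5))
S = 87 / (4/5)
S = 435/4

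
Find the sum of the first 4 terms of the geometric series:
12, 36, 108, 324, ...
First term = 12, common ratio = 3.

Sₙ = a(1 - rⁿ) / (1 - r)
S_4 = 12(1 - 3^4) / (1 - 3)
S_4 = 12(1 - 81) / (-2)
S_4 = 480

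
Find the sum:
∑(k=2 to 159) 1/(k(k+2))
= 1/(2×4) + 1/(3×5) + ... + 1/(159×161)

Partial fractions: 1/(k(k+2)) = (1/2)[1/k - 1/(k+2)]
Telescoping leaves the first two and last two terms:
= (1/2)[1/2 + 1/3 - 1/160 - 1/161]
= 63437/154560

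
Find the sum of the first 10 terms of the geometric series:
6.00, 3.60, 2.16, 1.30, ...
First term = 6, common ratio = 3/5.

Sₙ = a(1 - rⁿ) / (1 - r)
S_10 = 6(1 - (3/5)^10) / (1 - (3/5))
S_10 = 6(1 - (59049/9765625)) / (2/5)
S_10 = 29119728/1953125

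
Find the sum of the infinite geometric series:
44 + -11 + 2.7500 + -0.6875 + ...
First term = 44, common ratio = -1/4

For |r| < 1, S = a / (1 - r)
S = 44 / (1 - (-1/4))
S = 44 / (5/4)
S = 176/5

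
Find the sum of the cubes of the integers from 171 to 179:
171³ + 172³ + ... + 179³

Use ∑_{k=1}^{n} k³ = [n(n+1)/2]², then subtract the first 170 terms.
∑_{k=1}^{179} k³ = [179×180/2]² = 16110² = 259532100
∑_{k=1}^{170} k³ = [170×171/2]² = 14535² = 211266225
∑_{k=171}^{179} k³ = 259532100 - 211266225 = 48265875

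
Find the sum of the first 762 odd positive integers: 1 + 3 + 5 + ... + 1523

Sum of first n odd numbers = n²
= 762²
= 580644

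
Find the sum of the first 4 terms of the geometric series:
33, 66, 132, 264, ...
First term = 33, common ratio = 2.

Sₙ = a(1 - rⁿ) / (1 - r)
S_4 = 33(1 - 2^4) / (1 - 2)
S_4 = 33(1 - 16) / (-1)
S_4 = 495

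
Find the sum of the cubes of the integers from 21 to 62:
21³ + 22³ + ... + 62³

Use ∑_{k=1}^{n} k³ = [n(n+1)/2]², then subtract the first 20 terms.
∑_{k=1}^{62} k³ = [62×63/2]² = 1953² = 3814209
∑_{k=1}^{20} k³ = [20×21/2]² = 210² = 44100
∑_{k=21}^{62} k³ = 3814209 - 44100 = 3770109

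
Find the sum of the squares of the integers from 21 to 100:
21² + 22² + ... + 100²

Use ∑_{k=1}^{n} k² = n(n+1)(2n+1)/6, then subtract the first 20 terms.
∑_{k=1}^{100} k² = 100×101×201/6 = 338350
∑_{k=1}^{20} k² = 20×21×41/6 = 2870
∑_{k=21}^{100} k² = 338350 - 2870 = 335480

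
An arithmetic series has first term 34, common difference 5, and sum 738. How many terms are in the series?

Using S = n/2 × [2a + (n-1)d]
738 = n/2 × [2(34) + (n-1)(5)]
738 = n/2 × [68 + 5n - 5]
1476 = n × [63 + 5n]
5n² + (63)n - 1476 = 0
Discriminant: Δ = (63)² - 4(5)(-1476) = 3969 + 29520 = 33489
√Δ = 183
n = [-(63) + √Δ] / (2·5) = (-63 + 183) / 10 = 120 / 10 = 12
(The negative root is discarded since n must be a positive integer.)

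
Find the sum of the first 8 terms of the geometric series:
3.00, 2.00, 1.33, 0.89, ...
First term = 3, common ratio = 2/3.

Sₙ = a(1 - rⁿ) / (1 - r)
S_8 = 3(1 - (2/3)^8) / (1 - (2/3))
S_8 = 3(1 - (256/6561)) / (1/3)
S_8 = 6305/729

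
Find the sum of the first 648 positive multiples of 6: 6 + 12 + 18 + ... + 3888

Factor out 6: = 6(1 + 2 + ... + 648) = 6 × n(n+1)/2
= 6 × 648×649/2
= 6 × 210276
= 1261656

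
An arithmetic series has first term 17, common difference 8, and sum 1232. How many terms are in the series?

Using S = n/2 × [2a + (n-1)d]
1232 = n/2 × [2(17) + (n-1)(8)]
1232 = n/2 × [34 + 8n - 8]
2464 = n × [26 + 8n]
8n² + (26)n - 2464 = 0
Discriminant: Δ = (26)² - 4(8)(-2464) = 676 + 78848 = 79524
√Δ = 282
n = [-(26) + √Δ] / (2·8) = (-26 + 282) / 16 = 256 / 16 = 16
(The negative root is discarded since n must be a positive integer.)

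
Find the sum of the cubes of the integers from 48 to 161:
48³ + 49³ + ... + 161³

Use ∑_{k=1}^{n} k³ = [n(n+1)/2]², then subtract the first 47 terms.
∑_{k=1}^{161} k³ = [161×162/2]² = 13041² = 170067681
∑_{k=1}^{47} k³ = [47×48/2]² = 1128² = 1272384
∑_{k=48}^{161} k³ = 170067681 - 1272384 = 168795297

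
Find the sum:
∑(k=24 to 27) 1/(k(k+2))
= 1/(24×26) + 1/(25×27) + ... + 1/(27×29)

Partial fractions: 1/(k(k+2)) = (1/2)[1/k - 1/(k+2)]
Telescoping leaves the first two and last two terms:
= (1/2)[1/24 + 1/25 - 1/28 - 1/29]
= 1397/243600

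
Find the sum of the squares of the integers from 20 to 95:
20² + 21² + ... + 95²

Use ∑_{k=1}^{n} k² = n(n+1)(2n+1)/6, then subtract the first 19 terms.
∑_{k=1}^{95} k² = 95×96×191/6 = 290320
∑_{k=1}^{19} k² = 19×20×39/6 = 2470
∑_{k=20}^{95} k² = 290320 - 2470 = 287850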